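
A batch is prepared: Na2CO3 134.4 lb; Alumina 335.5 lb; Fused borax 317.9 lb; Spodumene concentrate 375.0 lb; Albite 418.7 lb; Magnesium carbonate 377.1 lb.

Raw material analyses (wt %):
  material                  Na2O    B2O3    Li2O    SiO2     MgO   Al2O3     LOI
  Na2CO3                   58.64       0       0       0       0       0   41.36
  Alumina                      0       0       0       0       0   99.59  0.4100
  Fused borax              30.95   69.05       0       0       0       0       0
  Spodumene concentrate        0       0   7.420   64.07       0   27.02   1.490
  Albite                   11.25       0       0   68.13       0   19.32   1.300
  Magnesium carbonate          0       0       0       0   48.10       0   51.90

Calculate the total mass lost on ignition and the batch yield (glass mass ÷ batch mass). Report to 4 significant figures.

All arithmetic runs at exact precision in every operation; the intermediate values appear with 4-significant-figure rounding as written; a single rounding yields each reported number; derived quantities are rebuilt from the weighed amounts on 1695 lb of glass at exact precision (the totals, the six compositions, yield, ignition loss, net glass mass) as set out in problem or answer.
Each material's LOI contribution:
  Na2CO3: 134.4 × 0.4136 = 55.59 lb
  Alumina: 335.5 × 0.004100 = 1.376 lb
  Fused borax: 317.9 × 0 = 0 lb
  Spodumene concentrate: 375.0 × 0.01490 = 5.588 lb
  Albite: 418.7 × 0.01300 = 5.443 lb
  Magnesium carbonate: 377.1 × 0.5190 = 195.7 lb
Total LOI = 263.7 lb
Glass = batch − LOI = 1959 − 263.7 = 1695 lb

LOI loss = 263.7 lb; glass = 1695 lb; yield = 86.54%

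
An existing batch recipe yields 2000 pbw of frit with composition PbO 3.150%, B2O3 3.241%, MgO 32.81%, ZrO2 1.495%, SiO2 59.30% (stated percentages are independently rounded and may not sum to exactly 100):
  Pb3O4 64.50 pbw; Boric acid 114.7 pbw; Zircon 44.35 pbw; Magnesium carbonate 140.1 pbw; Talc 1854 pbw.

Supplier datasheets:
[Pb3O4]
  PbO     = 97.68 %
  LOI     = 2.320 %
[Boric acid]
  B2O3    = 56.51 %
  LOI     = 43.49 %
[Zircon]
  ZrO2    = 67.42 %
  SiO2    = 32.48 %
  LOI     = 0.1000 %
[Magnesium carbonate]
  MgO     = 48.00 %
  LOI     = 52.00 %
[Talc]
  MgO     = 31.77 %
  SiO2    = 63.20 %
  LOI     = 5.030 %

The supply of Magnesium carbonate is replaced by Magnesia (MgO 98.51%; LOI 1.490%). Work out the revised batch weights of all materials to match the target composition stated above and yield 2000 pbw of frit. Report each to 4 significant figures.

Revised batch per 2000 pbw frit:
  Pb3O4: 64.50 pbw
  Boric acid: 114.7 pbw
  Zircon: 44.35 pbw
  Magnesia: 68.27 pbw
  Talc: 1854 pbw
Total batch = 2146 pbw; LOI loss = 145.7 pbw

Full float precision is maintained from start to finish. Intermediates appear (rounded to four significant digits) between the steps. Each reported number takes a single rounding — derived quantities are recomputed using the weight values on 2000 pbw of glass at exact precision (net glass mass, ignition loss, totals, five oxide percentages, yield) as quoted within question or answer.
Per-oxide target masses for 2000 pbw frit:
  PbO: 3.150% × 2000 = 63.00 pbw
  B2O3: 3.241% × 2000 = 64.82 pbw
  MgO: 32.81% × 2000 = 656.2 pbw
  ZrO2: 1.495% × 2000 = 29.90 pbw
  SiO2: 59.30% × 2000 = 1186 pbw
Mass-balance tally per oxide working from each reported weight, on the stated basis (each sum matches its target mass exact up to rounding of places):
  PbO: 64.50·0.9768 = 63.00 pbw (target 63.00 pbw)
  B2O3: 114.7·0.5651 = 64.82 pbw (target 64.82 pbw)
  MgO: 68.27·0.9851 + 1854·0.3177 = 656.3 pbw (target 656.2 pbw)
  ZrO2: 44.35·0.6742 = 29.90 pbw (target 29.90 pbw)
  SiO2: 44.35·0.3248 + 1854·0.6320 = 1186 pbw (target 1186 pbw)
Consistency of the glass mass: batch total minus LOI = 2000 pbw (per-oxide target masses sum to 2000 pbw; versus the stated basis of 2000 pbw — gaps are rounding artifacts).
Total batch = Σ batch = 2146 pbw; LOI loss = Σ batch·LOI = 145.7 pbw; the yield ratio, glass ÷ batch: 93.21%.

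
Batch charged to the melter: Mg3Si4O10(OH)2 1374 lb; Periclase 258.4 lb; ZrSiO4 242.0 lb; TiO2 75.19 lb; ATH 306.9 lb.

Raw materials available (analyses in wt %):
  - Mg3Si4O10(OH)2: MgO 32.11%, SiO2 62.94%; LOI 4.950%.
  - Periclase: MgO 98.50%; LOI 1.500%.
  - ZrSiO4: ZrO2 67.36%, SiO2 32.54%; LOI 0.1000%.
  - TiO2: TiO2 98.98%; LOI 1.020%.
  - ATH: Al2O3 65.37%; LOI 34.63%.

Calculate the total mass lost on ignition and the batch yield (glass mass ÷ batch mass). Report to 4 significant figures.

All arithmetic runs at full precision in every operation; values along the way appear (rounded to four significant digits) across the worked steps — exactly one rounding goes into every reported result. The derived quantities are computed starting from the weights on 2077 lb of glass at full precision (net glass mass, LOI, yield, totals, five oxide percentages) as given in problem or answer.
Material-by-material LOI:
  Mg3Si4O10(OH)2: 1374 × 0.04950 = 68.01 lb
  Periclase: 258.4 × 0.01500 = 3.876 lb
  ZrSiO4: 242.0 × 0.001000 = 0.2420 lb
  TiO2: 75.19 × 0.01020 = 0.7669 lb
  ATH: 306.9 × 0.3463 = 106.3 lb
Total LOI = 179.2 lb
Glass = batch − LOI = 2256 − 179.2 = 2077 lb

LOI loss = 179.2 lb; glass = 2077 lb; yield = 92.06%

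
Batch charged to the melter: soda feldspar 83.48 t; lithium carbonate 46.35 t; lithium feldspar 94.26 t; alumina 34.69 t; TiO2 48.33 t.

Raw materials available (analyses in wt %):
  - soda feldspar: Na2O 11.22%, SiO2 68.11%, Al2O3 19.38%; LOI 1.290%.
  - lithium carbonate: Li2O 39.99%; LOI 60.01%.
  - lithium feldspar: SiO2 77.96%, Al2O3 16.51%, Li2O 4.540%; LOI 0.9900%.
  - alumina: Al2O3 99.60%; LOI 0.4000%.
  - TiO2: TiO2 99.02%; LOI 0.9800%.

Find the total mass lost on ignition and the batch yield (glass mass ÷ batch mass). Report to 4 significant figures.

LOI loss = 30.44 t; glass = 276.7 t; yield = 90.09%

Working values are displayed with 4-significant-figure rounding in the working; exact precision is carried end to end — every reported result is rounded exactly once — the derived quantities, including net glass mass, the totals, five oxide percentages, LOI, yield, are re-derived from the batch weights for 276.7 t of glass in full precision, as they appear in the question or the answer.
Ignition loss by material:
  soda feldspar: 83.48 × 0.01290 = 1.077 t
  lithium carbonate: 46.35 × 0.6001 = 27.81 t
  lithium feldspar: 94.26 × 0.009900 = 0.9332 t
  alumina: 34.69 × 0.004000 = 0.1388 t
  TiO2: 48.33 × 0.009800 = 0.4736 t
Total LOI = 30.44 t
Glass = batch − LOI = 307.1 − 30.44 = 276.7 t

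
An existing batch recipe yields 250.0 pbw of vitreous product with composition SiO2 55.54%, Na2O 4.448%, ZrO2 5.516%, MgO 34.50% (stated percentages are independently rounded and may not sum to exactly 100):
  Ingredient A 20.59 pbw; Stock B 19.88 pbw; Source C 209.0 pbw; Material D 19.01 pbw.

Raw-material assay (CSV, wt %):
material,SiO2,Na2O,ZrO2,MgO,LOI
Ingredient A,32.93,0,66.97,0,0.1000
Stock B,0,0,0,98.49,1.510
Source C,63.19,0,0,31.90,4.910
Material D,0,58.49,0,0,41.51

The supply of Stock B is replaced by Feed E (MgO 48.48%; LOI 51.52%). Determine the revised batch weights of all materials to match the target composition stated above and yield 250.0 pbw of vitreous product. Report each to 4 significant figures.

Revised batch per 250.0 pbw vitreous product:
  Ingredient A: 20.59 pbw
  Feed E: 40.38 pbw
  Source C: 209.0 pbw
  Material D: 19.01 pbw
Total batch = 289.0 pbw; LOI loss = 38.98 pbw

Working values are printed (rounded to four significant digits) across the worked steps; full precision is held at each step — every reported number is rounded once only; all derived quantities are re-derived using the weight values for 250.0 pbw of glass in full precision (LOI, four oxide percentages, the totals, yield, net glass mass), as set out in question or answer.
Per-oxide target masses for 250.0 pbw vitreous product:
  SiO2: 55.54% × 250.0 = 138.8 pbw
  Na2O: 4.448% × 250.0 = 11.12 pbw
  ZrO2: 5.516% × 250.0 = 13.79 pbw
  MgO: 34.50% × 250.0 = 86.25 pbw
Checking each oxide sum with the batch weights as given, under the basis named above (sums match the target masses once rounding is allowed for):
  SiO2: 20.59·0.3293 + 209.0·0.6319 = 138.8 pbw (target 138.8 pbw)
  Na2O: 19.01·0.5849 = 11.12 pbw (target 11.12 pbw)
  ZrO2: 20.59·0.6697 = 13.79 pbw (target 13.79 pbw)
  MgO: 40.38·0.4848 + 209.0·0.3190 = 86.25 pbw (target 86.25 pbw)
Auditing the glass mass value: net batch after ignition = 250.0 pbw (targets for the oxides total 250.0 pbw; with the basis standing at 250.0 pbw — differing by rounding only).
Whole-batch sum: Σ batch = 289.0 pbw; LOI loss = Σ batch·LOI = 38.98 pbw; glass ÷ batch gives a yield of 86.51%.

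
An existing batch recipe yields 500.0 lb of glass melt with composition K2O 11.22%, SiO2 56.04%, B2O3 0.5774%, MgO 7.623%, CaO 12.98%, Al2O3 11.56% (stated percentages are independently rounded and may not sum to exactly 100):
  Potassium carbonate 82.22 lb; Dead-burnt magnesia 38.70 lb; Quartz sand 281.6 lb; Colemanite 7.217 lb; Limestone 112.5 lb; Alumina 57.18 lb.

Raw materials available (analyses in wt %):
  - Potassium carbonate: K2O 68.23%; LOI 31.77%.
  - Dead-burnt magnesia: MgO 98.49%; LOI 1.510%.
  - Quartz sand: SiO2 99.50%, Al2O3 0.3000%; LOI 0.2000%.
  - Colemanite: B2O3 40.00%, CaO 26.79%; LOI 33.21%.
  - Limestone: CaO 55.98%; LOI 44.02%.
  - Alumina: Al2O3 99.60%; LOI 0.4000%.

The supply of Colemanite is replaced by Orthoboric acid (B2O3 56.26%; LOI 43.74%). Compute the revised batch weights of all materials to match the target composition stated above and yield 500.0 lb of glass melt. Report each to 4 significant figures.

Revised batch per 500.0 lb glass melt:
  Potassium carbonate: 82.22 lb
  Dead-burnt magnesia: 38.70 lb
  Quartz sand: 281.6 lb
  Orthoboric acid: 5.132 lb
  Limestone: 115.9 lb
  Alumina: 57.18 lb
Total batch = 580.7 lb; LOI loss = 80.76 lb

The working math maintains full float precision throughout; rounding to four significant figures extends to every mid-chain value as displayed. A single rounding finalizes every reported result. Derived quantities, including the yield, net glass mass, the six compositions, the totals, LOI, are computed using the weight values per 500.0 lb of glass in exact precision as given in the question or the answer.
Target masses of each oxide per 500.0 lb glass melt:
  K2O: 11.22% × 500.0 = 56.10 lb
  SiO2: 56.04% × 500.0 = 280.2 lb
  B2O3: 0.5774% × 500.0 = 2.887 lb
  MgO: 7.623% × 500.0 = 38.12 lb
  CaO: 12.98% × 500.0 = 64.90 lb
  Al2O3: 11.56% × 500.0 = 57.80 lb
Mass-balance tally per oxide from the weights as reported, against the basis in use (target by target, the sums agree given rounding of the digits):
  K2O: 82.22·0.6823 = 56.10 lb (target 56.10 lb)
  SiO2: 281.6·0.9950 = 280.2 lb (target 280.2 lb)
  B2O3: 5.132·0.5626 = 2.887 lb (target 2.887 lb)
  MgO: 38.70·0.9849 = 38.12 lb (target 38.12 lb)
  CaO: 115.9·0.5598 = 64.88 lb (target 64.90 lb)
  Al2O3: 281.6·0.003000 + 57.18·0.9960 = 57.80 lb (target 57.80 lb)
Glass-mass sanity pass: total charge less LOI = 500.0 lb (oxide target masses add up to 500.0 lb; basis as stated: 500.0 lb — a pure rounding effect).
Batch total: Σ batch = 580.7 lb; ignition loss, Σ(batch × LOI) = 80.76 lb; yield: glass divided by total = 86.09%.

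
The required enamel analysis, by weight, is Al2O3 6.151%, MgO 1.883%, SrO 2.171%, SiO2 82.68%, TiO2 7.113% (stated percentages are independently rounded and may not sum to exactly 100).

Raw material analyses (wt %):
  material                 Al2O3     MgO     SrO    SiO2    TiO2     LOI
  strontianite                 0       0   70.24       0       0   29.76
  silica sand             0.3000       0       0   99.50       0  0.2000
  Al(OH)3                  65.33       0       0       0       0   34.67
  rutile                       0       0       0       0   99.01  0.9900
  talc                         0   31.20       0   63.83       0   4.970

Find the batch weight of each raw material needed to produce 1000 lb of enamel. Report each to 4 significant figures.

Mid-chain values are printed, rounded to four significant figures, alongside each step; each numeric step runs at exact precision throughout. A single rounding yields every reported value. All derived quantities are recomputed at full float precision (net glass mass, ignition loss, the totals, yield, the five compositions) from the weighed amounts for 1000 lb of glass, as they appear in the problem or the answer.
Oxide-by-oxide targets in 1000 lb enamel:
  Al2O3: 6.151% × 1000 = 61.51 lb
  MgO: 1.883% × 1000 = 18.83 lb
  SrO: 2.171% × 1000 = 21.71 lb
  SiO2: 82.68% × 1000 = 826.8 lb
  TiO2: 7.113% × 1000 = 71.13 lb
Balance tally, oxide-wise, working from each reported weight, per the basis as stated (target by target, the sums agree exact up to rounding of places):
  Al2O3: 792.2·0.003000 + 90.51·0.6533 = 61.51 lb (target 61.51 lb)
  MgO: 60.35·0.3120 = 18.83 lb (target 18.83 lb)
  SrO: 30.91·0.7024 = 21.71 lb (target 21.71 lb)
  SiO2: 792.2·0.9950 + 60.35·0.6383 = 826.8 lb (target 826.8 lb)
  TiO2: 71.84·0.9901 = 71.13 lb (target 71.13 lb)
Glass-mass bookkeeping: total charge less LOI = 999.9 lb (oxide target masses add up to 1000 lb; the stated basis being 1000 lb — any gap is answer rounding).
Adding the batch up: Σ batch = 1046 lb; the LOI term Σ batch·LOI equals 45.87 lb; glass ÷ batch gives a yield of 95.61%.

Batch per 1000 lb enamel:
  strontianite: 30.91 lb
  silica sand: 792.2 lb
  Al(OH)3: 90.51 lb
  rutile: 71.84 lb
  talc: 60.35 lb
Total batch = 1046 lb; LOI loss = 45.87 lb; yield = 95.61%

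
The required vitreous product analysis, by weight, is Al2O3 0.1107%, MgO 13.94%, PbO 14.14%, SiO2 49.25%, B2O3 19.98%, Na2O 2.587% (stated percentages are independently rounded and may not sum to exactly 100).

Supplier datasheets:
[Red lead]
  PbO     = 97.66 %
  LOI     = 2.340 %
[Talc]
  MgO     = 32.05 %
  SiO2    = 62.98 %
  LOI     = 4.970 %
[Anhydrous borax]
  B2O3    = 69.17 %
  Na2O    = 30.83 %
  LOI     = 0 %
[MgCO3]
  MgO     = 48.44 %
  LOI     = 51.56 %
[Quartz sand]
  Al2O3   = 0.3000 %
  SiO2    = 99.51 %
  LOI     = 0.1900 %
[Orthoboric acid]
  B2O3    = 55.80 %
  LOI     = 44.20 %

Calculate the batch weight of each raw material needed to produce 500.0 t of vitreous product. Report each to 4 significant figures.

Every computation holds full precision from first step to last. Intermediates are displayed rounded off to 4 significant digits in the working. A single rounding produces every reported value; derived quantities, which include net glass mass, yield, the six compositions, LOI, totals, are re-derived at exact precision, as written in either problem or answer, starting from the weights at 500.0 t of glass.
Oxide-by-oxide targets in 500.0 t vitreous product:
  Al2O3: 0.1107% × 500.0 = 0.5535 t
  MgO: 13.94% × 500.0 = 69.70 t
  PbO: 14.14% × 500.0 = 70.70 t
  SiO2: 49.25% × 500.0 = 246.2 t
  B2O3: 19.98% × 500.0 = 99.90 t
  Na2O: 2.587% × 500.0 = 12.94 t
Verifying the oxide balance from the weights as reported, per the basis as stated (sums match the target masses modulo rounding of the values):
  Al2O3: 184.5·0.003000 = 0.5535 t (target 0.5535 t)
  MgO: 99.48·0.3205 + 78.07·0.4844 = 69.70 t (target 69.70 t)
  PbO: 72.39·0.9766 = 70.70 t (target 70.70 t)
  SiO2: 99.48·0.6298 + 184.5·0.9951 = 246.2 t (target 246.2 t)
  B2O3: 41.96·0.6917 + 127.0·0.5580 = 99.89 t (target 99.90 t)
  Na2O: 41.96·0.3083 = 12.94 t (target 12.94 t)
Consistency of the glass mass: Σ batch − LOI loss = 500.0 t (oxide target masses add up to 500.0 t; stated basis 500.0 t — differing by rounding only).
Total batch = Σ batch = 603.4 t; LOI loss = Σ batch·LOI = 103.4 t; yield, glass over the total, = 82.87%.

Batch per 500.0 t vitreous product:
  Red lead: 72.39 t
  Talc: 99.48 t
  Anhydrous borax: 41.96 t
  MgCO3: 78.07 t
  Quartz sand: 184.5 t
  Orthoboric acid: 127.0 t
Total batch = 603.4 t; LOI loss = 103.4 t; yield = 82.87%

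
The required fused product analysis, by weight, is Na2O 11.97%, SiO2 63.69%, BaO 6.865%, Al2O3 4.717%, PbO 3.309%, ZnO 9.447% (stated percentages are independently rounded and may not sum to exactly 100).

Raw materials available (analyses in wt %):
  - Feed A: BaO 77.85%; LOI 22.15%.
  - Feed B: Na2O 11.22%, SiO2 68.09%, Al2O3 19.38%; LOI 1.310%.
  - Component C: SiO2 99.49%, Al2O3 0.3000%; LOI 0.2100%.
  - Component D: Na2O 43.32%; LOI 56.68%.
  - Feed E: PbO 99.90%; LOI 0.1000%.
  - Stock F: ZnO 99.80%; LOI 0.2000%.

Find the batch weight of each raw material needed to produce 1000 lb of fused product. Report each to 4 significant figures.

Batch per 1000 lb fused product:
  Feed A: 88.18 lb
  Feed B: 236.0 lb
  Component C: 478.7 lb
  Component D: 215.2 lb
  Feed E: 33.12 lb
  Stock F: 94.66 lb
Total batch = 1146 lb; LOI loss = 145.8 lb; yield = 87.27%

The whole derivation maintains exact precision at every stage. Working values appear rounded to 4 significant figures between the steps — every reported value carries a single rounding — the derived quantities, including the yield, net glass mass, six oxide percentages, totals, ignition loss, are rebuilt starting from the weights per 1000 lb of glass at exact precision, precisely as stated by the problem or the answer.
Target oxide masses per 1000 lb fused product:
  Na2O: 11.97% × 1000 = 119.7 lb
  SiO2: 63.69% × 1000 = 636.9 lb
  BaO: 6.865% × 1000 = 68.65 lb
  Al2O3: 4.717% × 1000 = 47.17 lb
  PbO: 3.309% × 1000 = 33.09 lb
  ZnO: 9.447% × 1000 = 94.47 lb
Oxide-by-oxide audit using the reported weights, relative to the basis at hand (target by target, the sums agree exact up to rounding of places):
  Na2O: 236.0·0.1122 + 215.2·0.4332 = 119.7 lb (target 119.7 lb)
  SiO2: 236.0·0.6809 + 478.7·0.9949 = 637.0 lb (target 636.9 lb)
  BaO: 88.18·0.7785 = 68.65 lb (target 68.65 lb)
  Al2O3: 236.0·0.1938 + 478.7·0.003000 = 47.17 lb (target 47.17 lb)
  PbO: 33.12·0.9990 = 33.09 lb (target 33.09 lb)
  ZnO: 94.66·0.9980 = 94.47 lb (target 94.47 lb)
Glass-mass sanity pass: batch total minus LOI = 1000 lb (targets for the oxides total 1000 lb; basis as stated: 1000 lb — differing by rounding only).
Adding the batch up: Σ batch = 1146 lb; LOI removed, Σ of batch·LOI: 145.8 lb; as yield: glass ÷ batch → 87.27%.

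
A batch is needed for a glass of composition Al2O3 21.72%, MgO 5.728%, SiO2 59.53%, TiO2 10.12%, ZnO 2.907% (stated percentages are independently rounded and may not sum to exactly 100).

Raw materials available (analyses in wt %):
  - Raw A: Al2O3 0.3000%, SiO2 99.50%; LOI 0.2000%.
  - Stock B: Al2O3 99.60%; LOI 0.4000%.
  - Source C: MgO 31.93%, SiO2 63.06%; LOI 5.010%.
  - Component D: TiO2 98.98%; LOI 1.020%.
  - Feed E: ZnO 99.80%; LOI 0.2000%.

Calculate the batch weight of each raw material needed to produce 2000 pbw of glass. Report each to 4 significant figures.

Every computation holds full precision in every operation. Working values are displayed (rounded to four significant figures) in the working. Every reported result sees exactly one rounding — the derived quantities (the totals, five oxide percentages, LOI, net glass mass, yield) are re-derived at full float precision from the weighed amounts on 2000 pbw of glass, as set out in the question or the answer.
Per-oxide target masses for 2000 pbw glass:
  Al2O3: 21.72% × 2000 = 434.4 pbw
  MgO: 5.728% × 2000 = 114.6 pbw
  SiO2: 59.53% × 2000 = 1191 pbw
  TiO2: 10.12% × 2000 = 202.4 pbw
  ZnO: 2.907% × 2000 = 58.14 pbw
Mass-balance tally per oxide applying the batch weights above, against the basis in use (every target is met by its sum once rounding is allowed for):
  Al2O3: 969.2·0.003000 + 433.2·0.9960 = 434.4 pbw (target 434.4 pbw)
  MgO: 358.8·0.3193 = 114.6 pbw (target 114.6 pbw)
  SiO2: 969.2·0.9950 + 358.8·0.6306 = 1191 pbw (target 1191 pbw)
  TiO2: 204.5·0.9898 = 202.4 pbw (target 202.4 pbw)
  ZnO: 58.26·0.9980 = 58.14 pbw (target 58.14 pbw)
Auditing the glass mass value: the batch minus its LOI: 2000 pbw (the Σ of target masses is 2000 pbw; stated basis 2000 pbw — a pure rounding effect).
Adding the batch up: Σ batch = 2024 pbw; LOI removed, Σ of batch·LOI: 23.85 pbw; glass ÷ batch gives a yield of 98.82%.

Batch per 2000 pbw glass:
  Raw A: 969.2 pbw
  Stock B: 433.2 pbw
  Source C: 358.8 pbw
  Component D: 204.5 pbw
  Feed E: 58.26 pbw
Total batch = 2024 pbw; LOI loss = 23.85 pbw; yield = 98.82%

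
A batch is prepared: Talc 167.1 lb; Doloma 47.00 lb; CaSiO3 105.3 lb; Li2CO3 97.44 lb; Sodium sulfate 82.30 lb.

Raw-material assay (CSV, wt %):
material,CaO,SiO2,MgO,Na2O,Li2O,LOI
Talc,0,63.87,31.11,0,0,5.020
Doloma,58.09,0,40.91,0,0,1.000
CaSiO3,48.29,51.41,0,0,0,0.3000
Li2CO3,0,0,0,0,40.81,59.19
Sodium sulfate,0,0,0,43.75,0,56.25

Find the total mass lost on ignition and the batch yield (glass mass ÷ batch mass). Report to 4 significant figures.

Rounding to 4 significant figures governs each intermediate as shown. Full precision is maintained through the solve; every reported value is rounded exactly once; derived quantities are rebuilt from the batch weights per 386.0 lb of glass in exact precision (net glass mass, totals, ignition loss, the five compositions, the yield), as given in the question or the answer.
LOI of each material in turn:
  Talc: 167.1 × 0.05020 = 8.388 lb
  Doloma: 47.00 × 0.01000 = 0.4700 lb
  CaSiO3: 105.3 × 0.003000 = 0.3159 lb
  Li2CO3: 97.44 × 0.5919 = 57.67 lb
  Sodium sulfate: 82.30 × 0.5625 = 46.29 lb
Total LOI = 113.1 lb
Glass = batch − LOI = 499.1 − 113.1 = 386.0 lb

LOI loss = 113.1 lb; glass = 386.0 lb; yield = 77.33%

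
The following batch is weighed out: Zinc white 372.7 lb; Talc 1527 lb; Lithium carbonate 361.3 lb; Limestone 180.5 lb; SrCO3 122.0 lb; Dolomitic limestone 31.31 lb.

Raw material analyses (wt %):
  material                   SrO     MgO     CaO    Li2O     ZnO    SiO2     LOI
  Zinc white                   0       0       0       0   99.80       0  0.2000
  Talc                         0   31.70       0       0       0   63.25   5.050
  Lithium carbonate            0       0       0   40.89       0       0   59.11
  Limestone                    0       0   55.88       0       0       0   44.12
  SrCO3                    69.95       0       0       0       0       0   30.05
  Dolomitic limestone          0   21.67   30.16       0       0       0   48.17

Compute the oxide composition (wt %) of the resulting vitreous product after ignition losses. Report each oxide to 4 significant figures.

Every computation maintains full float precision through every step. The intermediate values are shown with 4-significant-figure rounding when written out; each reported number is rounded only once. The derived quantities, which include glass mass, the totals, the yield, the six compositions, LOI, are carried at full float precision, as set out in the problem or the answer, starting from the weights at 2172 lb of glass.
Mass of each oxide from the mix:
  SrO: 122.0·0.6995 = 85.34 lb
  MgO: 1527·0.3170 + 31.31·0.2167 = 490.8 lb
  CaO: 180.5·0.5588 + 31.31·0.3016 = 110.3 lb
  Li2O: 361.3·0.4089 = 147.7 lb
  ZnO: 372.7·0.9980 = 372.0 lb
  SiO2: 1527·0.6325 = 965.8 lb
LOI: 372.7·0.002000 + 1527·0.05050 + 361.3·0.5911 + 180.5·0.4412 + 122.0·0.3005 + 31.31·0.4817 = 422.8 lb
Glass = total batch minus LOI = 2595 − 422.8 = 2172 lb (= Σ oxide masses)
wt % = oxide mass / glass mass × 100

Glass mass = 2172 lb (batch 2595 − LOI 422.8).
Composition: SrO 3.929%, MgO 22.60%, CaO 5.079%, Li2O 6.802%, ZnO 17.12%, SiO2 44.47%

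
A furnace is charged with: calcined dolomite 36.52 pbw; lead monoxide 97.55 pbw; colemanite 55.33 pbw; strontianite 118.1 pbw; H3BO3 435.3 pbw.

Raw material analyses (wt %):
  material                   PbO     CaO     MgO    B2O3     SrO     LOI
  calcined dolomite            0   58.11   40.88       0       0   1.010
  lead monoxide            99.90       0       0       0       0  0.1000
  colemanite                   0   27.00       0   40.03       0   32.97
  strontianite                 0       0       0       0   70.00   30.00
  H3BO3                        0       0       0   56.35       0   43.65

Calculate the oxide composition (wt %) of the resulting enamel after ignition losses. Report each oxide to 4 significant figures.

All internal work holds exact precision in all steps; working values are printed rounded to four significant digits across the worked steps — exactly one rounding is applied to every reported value — all derived quantities (the five compositions, LOI, the totals, glass mass, the yield) are re-derived in full float precision using the weight values for 498.7 pbw of glass, precisely as stated by the question or the answer.
What the batch supplies per oxide:
  PbO: 97.55·0.9990 = 97.45 pbw
  CaO: 36.52·0.5811 + 55.33·0.2700 = 36.16 pbw
  MgO: 36.52·0.4088 = 14.93 pbw
  B2O3: 55.33·0.4003 + 435.3·0.5635 = 267.4 pbw
  SrO: 118.1·0.7000 = 82.67 pbw
LOI: 36.52·0.01010 + 97.55·0.001000 + 55.33·0.3297 + 118.1·0.3000 + 435.3·0.4365 = 244.1 pbw
Resulting glass, batch − LOI: 742.8 − 244.1 = 498.7 pbw (the oxide masses sum to this)
wt % = oxide mass / glass mass × 100

Glass mass = 498.7 pbw (batch 742.8 − LOI 244.1).
Composition: PbO 19.54%, CaO 7.252%, MgO 2.994%, B2O3 53.63%, SrO 16.58%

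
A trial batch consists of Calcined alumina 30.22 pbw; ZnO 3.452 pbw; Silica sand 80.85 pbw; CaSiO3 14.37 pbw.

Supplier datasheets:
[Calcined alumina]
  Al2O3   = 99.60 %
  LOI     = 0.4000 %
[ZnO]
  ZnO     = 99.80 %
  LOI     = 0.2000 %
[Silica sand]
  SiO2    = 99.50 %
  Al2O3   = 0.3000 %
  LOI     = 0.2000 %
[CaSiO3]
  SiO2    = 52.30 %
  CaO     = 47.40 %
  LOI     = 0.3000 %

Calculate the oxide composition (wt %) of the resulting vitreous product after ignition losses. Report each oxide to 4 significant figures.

The whole derivation keeps full precision throughout; values along the way appear rounded to 4 significant digits on the page. Each reported figure sees exactly one rounding — derived quantities (LOI, net glass mass, totals, four oxide percentages, yield) are carried using the weight values at 128.6 pbw of glass at full precision as quoted within problem or answer.
Delivered oxide masses:
  SiO2: 80.85·0.9950 + 14.37·0.5230 = 87.96 pbw
  CaO: 14.37·0.4740 = 6.811 pbw
  ZnO: 3.452·0.9980 = 3.445 pbw
  Al2O3: 30.22·0.9960 + 80.85·0.003000 = 30.34 pbw
LOI: 30.22·0.004000 + 3.452·0.002000 + 80.85·0.002000 + 14.37·0.003000 = 0.3326 pbw
Net of LOI, the glass mass = 128.9 − 0.3326 = 128.6 pbw (the oxide masses sum to this)
each oxide over glass, ×100, is wt %

Glass mass = 128.6 pbw (batch 128.9 − LOI 0.3326).
Composition: SiO2 68.42%, CaO 5.298%, ZnO 2.680%, Al2O3 23.60%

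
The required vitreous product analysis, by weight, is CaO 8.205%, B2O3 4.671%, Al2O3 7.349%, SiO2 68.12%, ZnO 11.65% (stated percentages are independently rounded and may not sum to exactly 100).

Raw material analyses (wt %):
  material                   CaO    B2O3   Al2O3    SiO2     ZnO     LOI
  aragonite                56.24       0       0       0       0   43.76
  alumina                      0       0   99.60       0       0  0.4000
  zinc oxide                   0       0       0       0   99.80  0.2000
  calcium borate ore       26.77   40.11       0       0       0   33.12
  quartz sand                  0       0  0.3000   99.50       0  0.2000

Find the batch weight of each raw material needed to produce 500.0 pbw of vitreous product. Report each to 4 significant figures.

The intermediate values are shown, rounded to 4 significant figures, as written; the working math keeps exact precision end to end. Exactly one rounding goes into each reported number; the derived quantities are computed in exact precision (net glass mass, the totals, yield, the five compositions, ignition loss) from the batch weights per 500.0 pbw of glass, as given in either problem or answer.
Oxide mass targets, per 500.0 pbw vitreous product:
  CaO: 8.205% × 500.0 = 41.02 pbw
  B2O3: 4.671% × 500.0 = 23.36 pbw
  Al2O3: 7.349% × 500.0 = 36.74 pbw
  SiO2: 68.12% × 500.0 = 340.6 pbw
  ZnO: 11.65% × 500.0 = 58.25 pbw
A balance pass over the oxides, using the reported weights, for the quoted basis mass (oxide sums agree with the targets modulo rounding of the values):
  CaO: 45.23·0.5624 + 58.23·0.2677 = 41.03 pbw (target 41.02 pbw)
  B2O3: 58.23·0.4011 = 23.36 pbw (target 23.36 pbw)
  Al2O3: 35.86·0.9960 + 342.3·0.003000 = 36.74 pbw (target 36.74 pbw)
  SiO2: 342.3·0.9950 = 340.6 pbw (target 340.6 pbw)
  ZnO: 58.37·0.9980 = 58.25 pbw (target 58.25 pbw)
Glass-mass closure: batch total minus LOI = 500.0 pbw (summing oxide targets gives 500.0 pbw; stated basis 500.0 pbw — rounding explains the deltas).
Whole-batch sum: Σ batch = 540.0 pbw; LOI removed, Σ of batch·LOI: 40.02 pbw; glass ÷ batch gives a yield of 92.59%.

Batch per 500.0 pbw vitreous product:
  aragonite: 45.23 pbw
  alumina: 35.86 pbw
  zinc oxide: 58.37 pbw
  calcium borate ore: 58.23 pbw
  quartz sand: 342.3 pbw
Total batch = 540.0 pbw; LOI loss = 40.02 pbw; yield = 92.59%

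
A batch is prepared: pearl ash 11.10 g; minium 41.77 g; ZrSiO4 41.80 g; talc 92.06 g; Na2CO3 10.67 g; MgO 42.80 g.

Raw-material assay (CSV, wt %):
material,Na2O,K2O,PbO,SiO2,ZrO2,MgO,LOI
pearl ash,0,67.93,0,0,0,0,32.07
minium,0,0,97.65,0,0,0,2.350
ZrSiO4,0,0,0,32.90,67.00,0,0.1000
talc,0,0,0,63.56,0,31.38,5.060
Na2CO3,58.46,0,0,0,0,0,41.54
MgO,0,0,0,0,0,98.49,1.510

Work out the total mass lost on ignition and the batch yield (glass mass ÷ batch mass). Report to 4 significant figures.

LOI loss = 14.32 g; glass = 225.9 g; yield = 94.04%

Mid-chain values are printed, with 4-significant-figure rounding, in the printout — all arithmetic maintains exact precision end to end — each reported figure takes a single rounding — the derived quantities (totals, the yield, net glass mass, ignition loss, the six compositions) are re-derived starting from the weights per 225.9 g of glass at full float precision as written in either problem or answer.
Material-by-material LOI:
  pearl ash: 11.10 × 0.3207 = 3.560 g
  minium: 41.77 × 0.02350 = 0.9816 g
  ZrSiO4: 41.80 × 0.001000 = 0.04180 g
  talc: 92.06 × 0.05060 = 4.658 g
  Na2CO3: 10.67 × 0.4154 = 4.432 g
  MgO: 42.80 × 0.01510 = 0.6463 g
Total LOI = 14.32 g
Glass = batch − LOI = 240.2 − 14.32 = 225.9 g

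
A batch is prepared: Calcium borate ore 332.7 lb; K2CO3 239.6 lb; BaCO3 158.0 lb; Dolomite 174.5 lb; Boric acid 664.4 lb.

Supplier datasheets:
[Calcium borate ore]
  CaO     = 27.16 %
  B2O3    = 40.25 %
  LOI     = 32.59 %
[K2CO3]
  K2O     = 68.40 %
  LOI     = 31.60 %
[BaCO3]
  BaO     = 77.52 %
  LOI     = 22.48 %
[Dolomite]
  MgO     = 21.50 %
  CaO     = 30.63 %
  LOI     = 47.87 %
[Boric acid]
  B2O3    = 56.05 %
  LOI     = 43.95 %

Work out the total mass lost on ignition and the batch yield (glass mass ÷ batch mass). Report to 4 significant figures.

Exact precision is held in every operation; working values are displayed with 4-significant-figure rounding between the steps; each reported figure carries a single rounding. All derived quantities are carried from the weighed amounts for 974.0 lb of glass at exact precision (glass mass, ignition loss, five oxide percentages, yield, totals), exactly as shown in problem or answer.
Loss on ignition, line by line:
  Calcium borate ore: 332.7 × 0.3259 = 108.4 lb
  K2CO3: 239.6 × 0.3160 = 75.71 lb
  BaCO3: 158.0 × 0.2248 = 35.52 lb
  Dolomite: 174.5 × 0.4787 = 83.53 lb
  Boric acid: 664.4 × 0.4395 = 292.0 lb
Total LOI = 595.2 lb
Glass = batch − LOI = 1569 − 595.2 = 974.0 lb

LOI loss = 595.2 lb; glass = 974.0 lb; yield = 62.07%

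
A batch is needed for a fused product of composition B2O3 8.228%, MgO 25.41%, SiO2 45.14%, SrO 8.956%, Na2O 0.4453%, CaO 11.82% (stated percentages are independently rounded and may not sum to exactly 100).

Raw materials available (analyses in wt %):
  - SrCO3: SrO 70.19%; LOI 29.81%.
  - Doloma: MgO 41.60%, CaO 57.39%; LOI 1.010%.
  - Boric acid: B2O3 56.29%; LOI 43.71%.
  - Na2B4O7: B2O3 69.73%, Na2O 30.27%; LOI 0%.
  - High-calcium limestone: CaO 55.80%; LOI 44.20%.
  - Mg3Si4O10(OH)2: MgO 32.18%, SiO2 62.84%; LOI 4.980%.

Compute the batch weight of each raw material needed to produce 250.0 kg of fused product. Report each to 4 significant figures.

The intermediate values are shown, with 4-significant-figure rounding, at each printed step — every computation maintains full float precision at each step; each reported result is rounded just once; derived quantities (glass mass, ignition loss, the yield, six oxide percentages, totals) are rebuilt from the batch weights at 250.0 kg of glass at exact precision, as quoted within question or answer.
Oxide-by-oxide targets in 250.0 kg fused product:
  B2O3: 8.228% × 250.0 = 20.57 kg
  MgO: 25.41% × 250.0 = 63.52 kg
  SiO2: 45.14% × 250.0 = 112.8 kg
  SrO: 8.956% × 250.0 = 22.39 kg
  Na2O: 0.4453% × 250.0 = 1.113 kg
  CaO: 11.82% × 250.0 = 29.55 kg
Oxide-by-oxide audit using the reported weights, on the stated basis (oxide sums agree with the targets within answer rounding):
  B2O3: 31.99·0.5629 + 3.678·0.6973 = 20.57 kg (target 20.57 kg)
  MgO: 13.79·0.4160 + 179.6·0.3218 = 63.53 kg (target 63.52 kg)
  SiO2: 179.6·0.6284 = 112.9 kg (target 112.8 kg)
  SrO: 31.90·0.7019 = 22.39 kg (target 22.39 kg)
  Na2O: 3.678·0.3027 = 1.113 kg (target 1.113 kg)
  CaO: 13.79·0.5739 + 38.78·0.5580 = 29.55 kg (target 29.55 kg)
Mass balance on the glass: the batch minus its LOI: 250.0 kg (summing oxide targets gives 250.0 kg; against the stated basis, 250.0 kg — deltas are rounding alone).
Batch grand total — Σ batch = 299.7 kg; Σ batch·LOI gives LOI loss = 49.72 kg; glass ÷ batch gives a yield of 83.41%.

Batch per 250.0 kg fused product:
  SrCO3: 31.90 kg
  Doloma: 13.79 kg
  Boric acid: 31.99 kg
  Na2B4O7: 3.678 kg
  High-calcium limestone: 38.78 kg
  Mg3Si4O10(OH)2: 179.6 kg
Total batch = 299.7 kg; LOI loss = 49.72 kg; yield = 83.41%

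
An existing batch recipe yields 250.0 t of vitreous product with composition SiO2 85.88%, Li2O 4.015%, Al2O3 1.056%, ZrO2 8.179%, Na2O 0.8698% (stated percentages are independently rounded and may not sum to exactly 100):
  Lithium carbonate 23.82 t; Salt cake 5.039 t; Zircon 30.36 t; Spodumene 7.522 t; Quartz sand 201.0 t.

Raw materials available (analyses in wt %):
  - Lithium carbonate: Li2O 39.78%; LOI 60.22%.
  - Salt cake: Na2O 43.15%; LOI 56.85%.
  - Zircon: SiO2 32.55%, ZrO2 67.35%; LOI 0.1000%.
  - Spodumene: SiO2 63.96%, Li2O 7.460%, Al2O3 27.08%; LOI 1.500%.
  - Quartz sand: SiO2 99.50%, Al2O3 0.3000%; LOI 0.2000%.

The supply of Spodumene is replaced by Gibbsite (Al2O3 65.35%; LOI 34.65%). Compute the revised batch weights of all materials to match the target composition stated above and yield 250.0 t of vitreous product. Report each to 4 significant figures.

The whole derivation runs at full precision at each step. Values along the way appear, with 4-significant-digit rounding, at each printed step — a single rounding yields every reported value — derived quantities, including yield, the five compositions, glass mass, ignition loss, the totals, are computed starting from the weights for 250.0 t of glass in full float precision as written in the problem or the answer.
Oxide mass targets, per 250.0 t vitreous product:
  SiO2: 85.88% × 250.0 = 214.7 t
  Li2O: 4.015% × 250.0 = 10.04 t
  Al2O3: 1.056% × 250.0 = 2.640 t
  ZrO2: 8.179% × 250.0 = 20.45 t
  Na2O: 0.8698% × 250.0 = 2.174 t
A balance pass over the oxides, per the reported batch figures, under the basis named above (sums match the target masses modulo rounding of the values):
  SiO2: 30.36·0.3255 + 205.8·0.9950 = 214.7 t (target 214.7 t)
  Li2O: 25.23·0.3978 = 10.04 t (target 10.04 t)
  Al2O3: 3.095·0.6535 + 205.8·0.003000 = 2.640 t (target 2.640 t)
  ZrO2: 30.36·0.6735 = 20.45 t (target 20.45 t)
  Na2O: 5.039·0.4315 = 2.174 t (target 2.174 t)
Glass-mass sanity pass: total batch − LOI = 250.0 t (per-oxide target masses sum to 250.0 t; versus the stated basis of 250.0 t — deltas are rounding alone).
Batch grand total — Σ batch = 269.5 t; ignition loss, Σ(batch × LOI) = 19.57 t; the yield ratio, glass ÷ batch: 92.74%.

Revised batch per 250.0 t vitreous product:
  Lithium carbonate: 25.23 t
  Salt cake: 5.039 t
  Zircon: 30.36 t
  Gibbsite: 3.095 t
  Quartz sand: 205.8 t
Total batch = 269.5 t; LOI loss = 19.57 t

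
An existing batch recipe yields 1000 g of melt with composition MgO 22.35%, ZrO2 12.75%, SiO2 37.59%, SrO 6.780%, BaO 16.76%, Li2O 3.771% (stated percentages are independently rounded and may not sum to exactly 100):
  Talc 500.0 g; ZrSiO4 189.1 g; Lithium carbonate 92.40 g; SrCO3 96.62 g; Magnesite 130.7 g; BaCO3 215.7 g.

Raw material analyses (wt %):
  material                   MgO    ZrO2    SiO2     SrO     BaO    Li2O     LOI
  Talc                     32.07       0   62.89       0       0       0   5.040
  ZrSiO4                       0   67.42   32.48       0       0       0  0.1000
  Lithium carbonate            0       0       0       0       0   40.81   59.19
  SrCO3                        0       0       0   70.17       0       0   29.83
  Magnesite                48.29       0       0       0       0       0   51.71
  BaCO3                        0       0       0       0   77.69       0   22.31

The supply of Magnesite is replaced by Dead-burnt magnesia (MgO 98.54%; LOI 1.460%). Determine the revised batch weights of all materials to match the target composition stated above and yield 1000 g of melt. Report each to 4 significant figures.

Revised batch per 1000 g melt:
  Talc: 500.0 g
  ZrSiO4: 189.1 g
  Lithium carbonate: 92.40 g
  SrCO3: 96.62 g
  Dead-burnt magnesia: 64.07 g
  BaCO3: 215.7 g
Total batch = 1158 g; LOI loss = 158.0 g

The whole derivation maintains exact precision in all steps. In-progress results are shown, rounded to 4 significant figures, within the worked lines — every reported result is rounded once only; derived quantities, which include glass mass, LOI, the totals, the six compositions, the yield, are computed in exact precision, as quoted within problem or answer, from the batch weights on 1000 g of glass.
Target oxide masses per 1000 g melt:
  MgO: 22.35% × 1000 = 223.5 g
  ZrO2: 12.75% × 1000 = 127.5 g
  SiO2: 37.59% × 1000 = 375.9 g
  SrO: 6.780% × 1000 = 67.80 g
  BaO: 16.76% × 1000 = 167.6 g
  Li2O: 3.771% × 1000 = 37.71 g
Per-oxide balance check applying the batch weights above, at the basis given (each sum matches its target mass given rounding of the digits):
  MgO: 500.0·0.3207 + 64.07·0.9854 = 223.5 g (target 223.5 g)
  ZrO2: 189.1·0.6742 = 127.5 g (target 127.5 g)
  SiO2: 500.0·0.6289 + 189.1·0.3248 = 375.9 g (target 375.9 g)
  SrO: 96.62·0.7017 = 67.80 g (target 67.80 g)
  BaO: 215.7·0.7769 = 167.6 g (target 167.6 g)
  Li2O: 92.40·0.4081 = 37.71 g (target 37.71 g)
Mass balance on the glass: net batch after ignition = 999.9 g (oxide target masses add up to 1000 g; against the stated basis, 1000 g — differing by rounding only).
Batch grand total — Σ batch = 1158 g; LOI removed, Σ of batch·LOI: 158.0 g; yield, glass over the total, = 86.36%.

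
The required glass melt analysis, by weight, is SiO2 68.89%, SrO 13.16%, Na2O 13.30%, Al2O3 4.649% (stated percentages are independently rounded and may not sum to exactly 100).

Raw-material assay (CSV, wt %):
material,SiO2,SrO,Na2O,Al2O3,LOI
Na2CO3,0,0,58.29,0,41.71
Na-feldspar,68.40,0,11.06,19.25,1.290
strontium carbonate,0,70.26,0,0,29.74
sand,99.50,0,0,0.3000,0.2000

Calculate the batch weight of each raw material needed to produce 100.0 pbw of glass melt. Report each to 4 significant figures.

Batch per 100.0 pbw glass melt:
  Na2CO3: 18.39 pbw
  Na-feldspar: 23.32 pbw
  strontium carbonate: 18.73 pbw
  sand: 53.20 pbw
Total batch = 113.6 pbw; LOI loss = 13.65 pbw; yield = 87.99%

The working math runs at full float precision at each step; values along the way are shown with 4-significant-digit rounding when written out; each reported result undergoes a single rounding. All derived quantities (ignition loss, yield, net glass mass, the four compositions, the totals) are carried at full precision from the weighed amounts on 100.0 pbw of glass as set out in question or answer.
Target oxide masses per 100.0 pbw glass melt:
  SiO2: 68.89% × 100.0 = 68.89 pbw
  SrO: 13.16% × 100.0 = 13.16 pbw
  Na2O: 13.30% × 100.0 = 13.30 pbw
  Al2O3: 4.649% × 100.0 = 4.649 pbw
Checking each oxide sum working from each reported weight, relative to the basis at hand (sum by sum, the targets are met up to rounding of the answer):
  SiO2: 23.32·0.6840 + 53.20·0.9950 = 68.88 pbw (target 68.89 pbw)
  SrO: 18.73·0.7026 = 13.16 pbw (target 13.16 pbw)
  Na2O: 18.39·0.5829 + 23.32·0.1106 = 13.30 pbw (target 13.30 pbw)
  Al2O3: 23.32·0.1925 + 53.20·0.003000 = 4.649 pbw (target 4.649 pbw)
Consistency of the glass mass: total charge less LOI = 99.99 pbw (summing oxide targets gives 100.0 pbw; basis as stated: 100.0 pbw — differing by rounding only).
Batch grand total — Σ batch = 113.6 pbw; ignition loss, Σ(batch × LOI) = 13.65 pbw; as yield: glass ÷ batch → 87.99%.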